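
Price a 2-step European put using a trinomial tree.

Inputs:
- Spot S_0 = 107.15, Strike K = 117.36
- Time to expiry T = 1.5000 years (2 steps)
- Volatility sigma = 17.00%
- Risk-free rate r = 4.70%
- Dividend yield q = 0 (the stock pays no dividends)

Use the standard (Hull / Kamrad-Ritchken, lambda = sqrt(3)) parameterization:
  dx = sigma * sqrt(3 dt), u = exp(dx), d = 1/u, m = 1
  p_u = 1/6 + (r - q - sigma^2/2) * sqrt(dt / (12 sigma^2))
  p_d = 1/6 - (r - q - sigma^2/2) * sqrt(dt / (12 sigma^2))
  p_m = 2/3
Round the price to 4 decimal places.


dt = T/N = 0.750000; dx = sigma*sqrt(3*dt) = 0.255000
u = exp(dx) = 1.290462; d = 1/u = 0.774916
p_u = 0.214534, p_m = 0.666667, p_d = 0.118799
Discount per step: exp(-r*dt) = 0.965364
Stock lattice S(k, j) with j the centered position index:
  k=0: S(0,+0) = 107.1500
  k=1: S(1,-1) = 83.0323; S(1,+0) = 107.1500; S(1,+1) = 138.2730
  k=2: S(2,-2) = 64.3431; S(2,-1) = 83.0323; S(2,+0) = 107.1500; S(2,+1) = 138.2730; S(2,+2) = 178.4360
Terminal payoffs V(N, j) = max(K - S_T, 0):
  V(2,-2) = 53.016899; V(2,-1) = 34.327697; V(2,+0) = 10.210000; V(2,+1) = 0.000000; V(2,+2) = 0.000000
Backward induction: V(k, j) = exp(-r*dt) * [p_u * V(k+1, j+1) + p_m * V(k+1, j) + p_d * V(k+1, j-1)]
  V(1,-1) = exp(-r*dt) * [p_u*10.210000 + p_m*34.327697 + p_d*53.016899] = 30.287218
  V(1,+0) = exp(-r*dt) * [p_u*0.000000 + p_m*10.210000 + p_d*34.327697] = 10.507759
  V(1,+1) = exp(-r*dt) * [p_u*0.000000 + p_m*0.000000 + p_d*10.210000] = 1.170927
  V(0,+0) = exp(-r*dt) * [p_u*1.170927 + p_m*10.507759 + p_d*30.287218] = 10.478514

Answer: Price = V(0,0) = 10.4785


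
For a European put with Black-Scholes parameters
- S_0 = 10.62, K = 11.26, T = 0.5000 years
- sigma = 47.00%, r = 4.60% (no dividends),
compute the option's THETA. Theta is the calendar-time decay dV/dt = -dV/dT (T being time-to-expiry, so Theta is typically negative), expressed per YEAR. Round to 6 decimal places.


Answer: Theta = -1.098023

Derivation:
d1 = 0.0592988566; d2 = -0.2730413306
phi(d1) = 0.3982414854; exp(-qT) = 1.0000000000; exp(-rT) = 0.9772624838
Theta = -S*exp(-qT)*phi(d1)*sigma/(2*sqrt(T)) + r*K*exp(-rT)*N(-d2) - q*S*exp(-qT)*N(-d1)
N(-d1) = 0.4763570359; N(-d2) = 0.6075892775; sqrt(T) = 0.7071067812
Term 1 = -10.6200 * 1.0000000000 * 0.3982414854 * 0.4700 / (2 * 0.7071067812) = -1.4055745208
Term 2 = 0.0460 * 11.2600 * 0.9772624838 * 0.6075892775 = 0.3075512880
Term 3 = 0 (no dividend yield, q = 0)
Theta = -1.4055745208 + (0.3075512880) + (0.0000000000) = -1.098023


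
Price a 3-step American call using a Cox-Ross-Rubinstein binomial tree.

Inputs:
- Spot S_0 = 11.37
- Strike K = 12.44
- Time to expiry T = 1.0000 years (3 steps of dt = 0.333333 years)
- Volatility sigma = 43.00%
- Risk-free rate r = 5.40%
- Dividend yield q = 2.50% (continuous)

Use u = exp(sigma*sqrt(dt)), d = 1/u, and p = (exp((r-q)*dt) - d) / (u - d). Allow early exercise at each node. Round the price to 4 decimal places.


dt = T/N = 0.333333
u = exp(sigma*sqrt(dt)) = 1.281794; d = 1/u = 0.780157
p = (exp((r-q)*dt) - d) / (u - d) = 0.457615
Discount per step: exp(-r*dt) = 0.982161
Stock lattice S(k, i) with i counting down-moves:
  k=0: S(0,0) = 11.3700
  k=1: S(1,0) = 14.5740; S(1,1) = 8.8704
  k=2: S(2,0) = 18.6809; S(2,1) = 11.3700; S(2,2) = 6.9203
  k=3: S(3,0) = 23.9450; S(3,1) = 14.5740; S(3,2) = 8.8704; S(3,3) = 5.3989
Terminal payoffs V(N, i) = max(S_T - K, 0):
  V(3,0) = 11.505015; V(3,1) = 2.133997; V(3,2) = 0.000000; V(3,3) = 0.000000
Backward induction: V(k, i) = exp(-r*dt) * [p * V(k+1, i) + (1-p) * V(k+1, i+1)]; then take max(V_cont, immediate exercise) for American.
  V(2,0) = exp(-r*dt) * [p*11.505015 + (1-p)*2.133997] = 6.307751; exercise = 6.240861; V(2,0) = max -> 6.307751
  V(2,1) = exp(-r*dt) * [p*2.133997 + (1-p)*0.000000] = 0.959129; exercise = 0.000000; V(2,1) = max -> 0.959129
  V(2,2) = exp(-r*dt) * [p*0.000000 + (1-p)*0.000000] = 0.000000; exercise = 0.000000; V(2,2) = max -> 0.000000
  V(1,0) = exp(-r*dt) * [p*6.307751 + (1-p)*0.959129] = 3.345968; exercise = 2.133997; V(1,0) = max -> 3.345968
  V(1,1) = exp(-r*dt) * [p*0.959129 + (1-p)*0.000000] = 0.431082; exercise = 0.000000; V(1,1) = max -> 0.431082
  V(0,0) = exp(-r*dt) * [p*3.345968 + (1-p)*0.431082] = 1.733493; exercise = 0.000000; V(0,0) = max -> 1.733493

Answer: Price = V(0,0) = 1.7335


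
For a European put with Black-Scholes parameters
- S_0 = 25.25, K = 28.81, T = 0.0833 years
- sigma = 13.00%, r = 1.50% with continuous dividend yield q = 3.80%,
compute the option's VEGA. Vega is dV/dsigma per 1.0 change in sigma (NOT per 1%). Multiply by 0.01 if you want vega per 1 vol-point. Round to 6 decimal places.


d1 = -3.5476407717; d2 = -3.5851610329
phi(d1) = 0.0007378160; exp(-qT) = 0.9968396046; exp(-rT) = 0.9987512803
Vega = S * exp(-qT) * phi(d1) * sqrt(T) = 25.2500 * 0.9968396046 * 0.0007378160 * 0.2886173938 = 0.005360

Answer: Vega = 0.005360


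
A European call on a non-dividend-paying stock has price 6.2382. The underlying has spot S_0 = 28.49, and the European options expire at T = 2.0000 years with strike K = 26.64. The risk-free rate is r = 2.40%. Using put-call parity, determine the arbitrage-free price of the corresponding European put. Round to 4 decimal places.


Put-call parity: C - P = S_0 * exp(-qT) - K * exp(-rT).
S_0 * exp(-qT) = 28.4900 * 1.00000000 = 28.49000000
K * exp(-rT) = 26.6400 * 0.95313379 = 25.39148409
P = C - S*exp(-qT) + K*exp(-rT)
P = 6.2382 - 28.49000000 + 25.39148409 = 3.1397

Answer: Put price = 3.1397


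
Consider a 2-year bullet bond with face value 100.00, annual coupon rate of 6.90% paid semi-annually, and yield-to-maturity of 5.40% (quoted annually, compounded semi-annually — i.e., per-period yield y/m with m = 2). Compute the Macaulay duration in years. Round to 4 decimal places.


Answer: Macaulay duration = 1.9037 years

Derivation:
Coupon per period c = face * coupon_rate / m = 3.450000
Periods per year m = 2; per-period yield y/m = 0.027000
Number of cashflows N = 4
Cashflows (t years, CF_t, discount factor 1/(1+y/m)^(m*t), PV):
  t = 0.5000: CF_t = 3.450000, DF = 0.973710, PV = 3.359299
  t = 1.0000: CF_t = 3.450000, DF = 0.948111, PV = 3.270982
  t = 1.5000: CF_t = 3.450000, DF = 0.923185, PV = 3.184988
  t = 2.0000: CF_t = 103.450000, DF = 0.898914, PV = 92.992671
Price P = sum_t PV_t = 102.807940
Macaulay numerator sum_t t * PV_t:
  t * PV_t at t = 0.5000: 1.679649
  t * PV_t at t = 1.0000: 3.270982
  t * PV_t at t = 1.5000: 4.777482
  t * PV_t at t = 2.0000: 185.985341
Macaulay duration D = (sum_t t * PV_t) / P = 195.713455 / 102.807940 = 1.903680


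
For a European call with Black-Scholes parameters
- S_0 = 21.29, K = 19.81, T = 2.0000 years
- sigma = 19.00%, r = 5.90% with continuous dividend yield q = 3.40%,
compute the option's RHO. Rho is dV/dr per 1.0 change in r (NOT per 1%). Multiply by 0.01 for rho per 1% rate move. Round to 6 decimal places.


Answer: Rho = 22.022831

Derivation:
d1 = 0.5885756557; d2 = 0.3198750788
phi(d1) = 0.3354946784; exp(-qT) = 0.9342604736; exp(-rT) = 0.8886960526
N(d2) = 0.6254684848
Rho = K*T*exp(-rT)*N(d2) = 19.8100 * 2.0000 * 0.8886960526 * 0.6254684848 = 22.022831


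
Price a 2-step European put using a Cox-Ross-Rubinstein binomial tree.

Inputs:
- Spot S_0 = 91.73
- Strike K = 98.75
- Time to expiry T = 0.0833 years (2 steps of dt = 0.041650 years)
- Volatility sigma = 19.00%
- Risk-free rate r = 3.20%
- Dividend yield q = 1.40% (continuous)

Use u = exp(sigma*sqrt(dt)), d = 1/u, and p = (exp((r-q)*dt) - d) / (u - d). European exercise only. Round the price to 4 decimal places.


dt = T/N = 0.041650
u = exp(sigma*sqrt(dt)) = 1.039537; d = 1/u = 0.961966
p = (exp((r-q)*dt) - d) / (u - d) = 0.499976
Discount per step: exp(-r*dt) = 0.998668
Stock lattice S(k, i) with i counting down-moves:
  k=0: S(0,0) = 91.7300
  k=1: S(1,0) = 95.3568; S(1,1) = 88.2412
  k=2: S(2,0) = 99.1269; S(2,1) = 91.7300; S(2,2) = 84.8850
Terminal payoffs V(N, i) = max(K - S_T, 0):
  V(2,0) = 0.000000; V(2,1) = 7.020000; V(2,2) = 13.864964
Backward induction: V(k, i) = exp(-r*dt) * [p * V(k+1, i) + (1-p) * V(k+1, i+1)].
  V(1,0) = exp(-r*dt) * [p*0.000000 + (1-p)*7.020000] = 3.505496
  V(1,1) = exp(-r*dt) * [p*7.020000 + (1-p)*13.864964] = 10.428741
  V(0,0) = exp(-r*dt) * [p*3.505496 + (1-p)*10.428741] = 6.958008

Answer: Price = V(0,0) = 6.9580


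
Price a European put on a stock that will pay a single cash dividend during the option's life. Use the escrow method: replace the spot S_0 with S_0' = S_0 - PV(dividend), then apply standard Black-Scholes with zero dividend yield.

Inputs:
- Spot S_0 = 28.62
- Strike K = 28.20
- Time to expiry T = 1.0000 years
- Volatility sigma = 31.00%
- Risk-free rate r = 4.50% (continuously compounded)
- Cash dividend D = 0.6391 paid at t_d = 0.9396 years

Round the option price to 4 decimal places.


Answer: Price = 2.8866

Derivation:
PV(D) = D * exp(-r * t_d) = 0.6391 * 0.95859942 = 0.61264089
S_0' = S_0 - PV(D) = 28.6200 - 0.61264089 = 28.00735911
d1 = (ln(S_0'/K) + (r + sigma^2/2)*T) / (sigma*sqrt(T)) = 0.27804943
d2 = d1 - sigma*sqrt(T) = -0.03195057
exp(-rT) = 0.95599748
N(-d1) = 0.39048721; N(-d2) = 0.51274427
P = K * exp(-rT) * N(-d2) - S_0' * N(-d1) = 28.2000 * 0.95599748 * 0.51274427 - 28.00735911 * 0.39048721 = 2.8866


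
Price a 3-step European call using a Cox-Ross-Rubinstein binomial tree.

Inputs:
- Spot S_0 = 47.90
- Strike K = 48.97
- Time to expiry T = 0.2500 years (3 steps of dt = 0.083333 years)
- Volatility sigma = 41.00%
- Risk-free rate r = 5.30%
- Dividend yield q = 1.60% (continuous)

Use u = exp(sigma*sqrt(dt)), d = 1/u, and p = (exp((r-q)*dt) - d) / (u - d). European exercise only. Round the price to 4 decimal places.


Answer: Price = V(0,0) = 3.9264

Derivation:
dt = T/N = 0.083333
u = exp(sigma*sqrt(dt)) = 1.125646; d = 1/u = 0.888379
p = (exp((r-q)*dt) - d) / (u - d) = 0.483461
Discount per step: exp(-r*dt) = 0.995593
Stock lattice S(k, i) with i counting down-moves:
  k=0: S(0,0) = 47.9000
  k=1: S(1,0) = 53.9184; S(1,1) = 42.5534
  k=2: S(2,0) = 60.6930; S(2,1) = 47.9000; S(2,2) = 37.8035
  k=3: S(3,0) = 68.3189; S(3,1) = 53.9184; S(3,2) = 42.5534; S(3,3) = 33.5838
Terminal payoffs V(N, i) = max(S_T - K, 0):
  V(3,0) = 19.348864; V(3,1) = 4.948428; V(3,2) = 0.000000; V(3,3) = 0.000000
Backward induction: V(k, i) = exp(-r*dt) * [p * V(k+1, i) + (1-p) * V(k+1, i+1)].
  V(2,0) = exp(-r*dt) * [p*19.348864 + (1-p)*4.948428] = 11.857982
  V(2,1) = exp(-r*dt) * [p*4.948428 + (1-p)*0.000000] = 2.381827
  V(2,2) = exp(-r*dt) * [p*0.000000 + (1-p)*0.000000] = 0.000000
  V(1,0) = exp(-r*dt) * [p*11.857982 + (1-p)*2.381827] = 6.932488
  V(1,1) = exp(-r*dt) * [p*2.381827 + (1-p)*0.000000] = 1.146445
  V(0,0) = exp(-r*dt) * [p*6.932488 + (1-p)*1.146445] = 3.926389


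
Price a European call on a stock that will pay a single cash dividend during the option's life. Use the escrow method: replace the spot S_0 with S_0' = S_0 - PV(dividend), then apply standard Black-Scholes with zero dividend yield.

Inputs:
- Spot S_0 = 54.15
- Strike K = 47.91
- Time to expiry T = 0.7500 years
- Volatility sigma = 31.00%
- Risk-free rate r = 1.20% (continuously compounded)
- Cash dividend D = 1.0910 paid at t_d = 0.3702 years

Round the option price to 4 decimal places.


Answer: Price = 8.6102

Derivation:
PV(D) = D * exp(-r * t_d) = 1.0910 * 0.99556745 = 1.08616409
S_0' = S_0 - PV(D) = 54.1500 - 1.08616409 = 53.06383591
d1 = (ln(S_0'/K) + (r + sigma^2/2)*T) / (sigma*sqrt(T)) = 0.54832962
d2 = d1 - sigma*sqrt(T) = 0.27986175
exp(-rT) = 0.99104038
N(d1) = 0.70826721; N(d2) = 0.61020821
C = S_0' * N(d1) - K * exp(-rT) * N(d2) = 53.06383591 * 0.70826721 - 47.9100 * 0.99104038 * 0.61020821 = 8.6102


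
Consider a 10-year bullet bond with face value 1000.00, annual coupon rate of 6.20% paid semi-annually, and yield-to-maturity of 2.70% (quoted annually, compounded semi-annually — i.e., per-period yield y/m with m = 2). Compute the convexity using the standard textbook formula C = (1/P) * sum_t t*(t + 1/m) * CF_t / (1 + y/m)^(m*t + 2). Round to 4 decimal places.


Answer: Convexity = 74.4430

Derivation:
Coupon per period c = face * coupon_rate / m = 31.000000
Periods per year m = 2; per-period yield y/m = 0.013500
Number of cashflows N = 20
Cashflows (t years, CF_t, discount factor 1/(1+y/m)^(m*t), PV):
  t = 0.5000: CF_t = 31.000000, DF = 0.986680, PV = 30.587074
  t = 1.0000: CF_t = 31.000000, DF = 0.973537, PV = 30.179649
  t = 1.5000: CF_t = 31.000000, DF = 0.960569, PV = 29.777651
  t = 2.0000: CF_t = 31.000000, DF = 0.947774, PV = 29.381007
  t = 2.5000: CF_t = 31.000000, DF = 0.935150, PV = 28.989647
  t = 3.0000: CF_t = 31.000000, DF = 0.922694, PV = 28.603500
  t = 3.5000: CF_t = 31.000000, DF = 0.910403, PV = 28.222496
  t = 4.0000: CF_t = 31.000000, DF = 0.898276, PV = 27.846567
  t = 4.5000: CF_t = 31.000000, DF = 0.886311, PV = 27.475646
  t = 5.0000: CF_t = 31.000000, DF = 0.874505, PV = 27.109666
  t = 5.5000: CF_t = 31.000000, DF = 0.862857, PV = 26.748560
  t = 6.0000: CF_t = 31.000000, DF = 0.851363, PV = 26.392265
  t = 6.5000: CF_t = 31.000000, DF = 0.840023, PV = 26.040715
  t = 7.0000: CF_t = 31.000000, DF = 0.828834, PV = 25.693848
  t = 7.5000: CF_t = 31.000000, DF = 0.817794, PV = 25.351601
  t = 8.0000: CF_t = 31.000000, DF = 0.806900, PV = 25.013914
  t = 8.5000: CF_t = 31.000000, DF = 0.796152, PV = 24.680724
  t = 9.0000: CF_t = 31.000000, DF = 0.785547, PV = 24.351972
  t = 9.5000: CF_t = 31.000000, DF = 0.775084, PV = 24.027600
  t = 10.0000: CF_t = 1031.000000, DF = 0.764760, PV = 788.467151
Price P = sum_t PV_t = 1304.941255
Convexity numerator sum_t t*(t + 1/m) * CF_t / (1+y/m)^(m*t + 2):
  t = 0.5000: term = 14.888825
  t = 1.0000: term = 44.071511
  t = 1.5000: term = 86.968941
  t = 2.0000: term = 143.017499
  t = 2.5000: term = 211.668721
  t = 3.0000: term = 292.388959
  t = 3.5000: term = 384.659048
  t = 4.0000: term = 487.973984
  t = 4.5000: term = 601.842605
  t = 5.0000: term = 725.787278
  t = 5.5000: term = 859.343595
  t = 6.0000: term = 1002.060074
  t = 6.5000: term = 1153.497865
  t = 7.0000: term = 1313.230464
  t = 7.5000: term = 1480.843430
  t = 8.0000: term = 1655.934110
  t = 8.5000: term = 1838.111370
  t = 9.0000: term = 2026.995329
  t = 9.5000: term = 2222.217102
  t = 10.0000: term = 80598.210189
Convexity = (1/P) * sum = 97143.710899 / 1304.941255 = 74.442976


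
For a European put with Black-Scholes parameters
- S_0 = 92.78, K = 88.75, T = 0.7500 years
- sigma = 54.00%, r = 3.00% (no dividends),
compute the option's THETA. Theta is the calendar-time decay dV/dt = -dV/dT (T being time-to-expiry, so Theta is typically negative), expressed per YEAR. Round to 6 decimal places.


Answer: Theta = -9.352830

Derivation:
d1 = 0.3768978288; d2 = -0.0907558892
phi(d1) = 0.3715898748; exp(-qT) = 1.0000000000; exp(-rT) = 0.9777512372
Theta = -S*exp(-qT)*phi(d1)*sigma/(2*sqrt(T)) + r*K*exp(-rT)*N(-d2) - q*S*exp(-qT)*N(-d1)
N(-d1) = 0.3531247675; N(-d2) = 0.5361567197; sqrt(T) = 0.8660254038
Term 1 = -92.7800 * 1.0000000000 * 0.3715898748 * 0.5400 / (2 * 0.8660254038) = -10.7485869084
Term 2 = 0.0300 * 88.7500 * 0.9777512372 * 0.5361567197 = 1.3957567732
Term 3 = 0 (no dividend yield, q = 0)
Theta = -10.7485869084 + (1.3957567732) + (0.0000000000) = -9.352830


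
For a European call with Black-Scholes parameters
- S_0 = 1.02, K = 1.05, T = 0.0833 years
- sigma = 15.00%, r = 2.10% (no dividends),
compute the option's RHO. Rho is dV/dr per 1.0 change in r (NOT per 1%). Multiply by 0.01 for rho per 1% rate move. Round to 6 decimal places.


Answer: Rho = 0.022490

Derivation:
d1 = -0.6075196769; d2 = -0.6508122860
phi(d1) = 0.3317151660; exp(-qT) = 1.0000000000; exp(-rT) = 0.9982522291
N(d2) = 0.2575838342
Rho = K*T*exp(-rT)*N(d2) = 1.0500 * 0.0833 * 0.9982522291 * 0.2575838342 = 0.022490


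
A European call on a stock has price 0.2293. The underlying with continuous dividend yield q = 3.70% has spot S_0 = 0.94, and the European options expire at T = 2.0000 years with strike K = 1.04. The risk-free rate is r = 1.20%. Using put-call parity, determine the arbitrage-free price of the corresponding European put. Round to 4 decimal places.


Answer: Put price = 0.3717

Derivation:
Put-call parity: C - P = S_0 * exp(-qT) - K * exp(-rT).
S_0 * exp(-qT) = 0.9400 * 0.92867169 = 0.87295139
K * exp(-rT) = 1.0400 * 0.97628571 = 1.01533714
P = C - S*exp(-qT) + K*exp(-rT)
P = 0.2293 - 0.87295139 + 1.01533714 = 0.3717


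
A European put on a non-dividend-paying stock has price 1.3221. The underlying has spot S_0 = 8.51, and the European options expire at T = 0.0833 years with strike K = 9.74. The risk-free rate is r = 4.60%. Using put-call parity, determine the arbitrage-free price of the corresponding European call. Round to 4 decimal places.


Put-call parity: C - P = S_0 * exp(-qT) - K * exp(-rT).
S_0 * exp(-qT) = 8.5100 * 1.00000000 = 8.51000000
K * exp(-rT) = 9.7400 * 0.99617553 = 9.70274968
C = P + S*exp(-qT) - K*exp(-rT)
C = 1.3221 + 8.51000000 - 9.70274968 = 0.1294

Answer: Call price = 0.1294


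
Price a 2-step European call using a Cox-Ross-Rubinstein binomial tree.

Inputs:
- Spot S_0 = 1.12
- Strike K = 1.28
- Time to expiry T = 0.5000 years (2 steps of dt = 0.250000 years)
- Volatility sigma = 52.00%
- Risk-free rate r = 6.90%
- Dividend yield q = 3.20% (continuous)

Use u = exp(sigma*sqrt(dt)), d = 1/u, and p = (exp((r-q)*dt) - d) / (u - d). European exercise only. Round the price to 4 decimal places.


Answer: Price = V(0,0) = 0.1197

Derivation:
dt = T/N = 0.250000
u = exp(sigma*sqrt(dt)) = 1.296930; d = 1/u = 0.771052
p = (exp((r-q)*dt) - d) / (u - d) = 0.453035
Discount per step: exp(-r*dt) = 0.982898
Stock lattice S(k, i) with i counting down-moves:
  k=0: S(0,0) = 1.1200
  k=1: S(1,0) = 1.4526; S(1,1) = 0.8636
  k=2: S(2,0) = 1.8839; S(2,1) = 1.1200; S(2,2) = 0.6659
Terminal payoffs V(N, i) = max(S_T - K, 0):
  V(2,0) = 0.603871; V(2,1) = 0.000000; V(2,2) = 0.000000
Backward induction: V(k, i) = exp(-r*dt) * [p * V(k+1, i) + (1-p) * V(k+1, i+1)].
  V(1,0) = exp(-r*dt) * [p*0.603871 + (1-p)*0.000000] = 0.268896
  V(1,1) = exp(-r*dt) * [p*0.000000 + (1-p)*0.000000] = 0.000000
  V(0,0) = exp(-r*dt) * [p*0.268896 + (1-p)*0.000000] = 0.119736


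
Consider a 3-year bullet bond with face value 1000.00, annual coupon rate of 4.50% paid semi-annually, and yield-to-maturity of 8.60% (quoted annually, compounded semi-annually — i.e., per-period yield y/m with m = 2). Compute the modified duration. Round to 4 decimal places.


Coupon per period c = face * coupon_rate / m = 22.500000
Periods per year m = 2; per-period yield y/m = 0.043000
Number of cashflows N = 6
Cashflows (t years, CF_t, discount factor 1/(1+y/m)^(m*t), PV):
  t = 0.5000: CF_t = 22.500000, DF = 0.958773, PV = 21.572387
  t = 1.0000: CF_t = 22.500000, DF = 0.919245, PV = 20.683018
  t = 1.5000: CF_t = 22.500000, DF = 0.881347, PV = 19.830314
  t = 2.0000: CF_t = 22.500000, DF = 0.845012, PV = 19.012765
  t = 2.5000: CF_t = 22.500000, DF = 0.810174, PV = 18.228922
  t = 3.0000: CF_t = 1022.500000, DF = 0.776773, PV = 794.250444
Price P = sum_t PV_t = 893.577849
First compute Macaulay numerator sum_t t * PV_t:
  t * PV_t at t = 0.5000: 10.786194
  t * PV_t at t = 1.0000: 20.683018
  t * PV_t at t = 1.5000: 29.745471
  t * PV_t at t = 2.0000: 38.025530
  t * PV_t at t = 2.5000: 45.572304
  t * PV_t at t = 3.0000: 2382.751331
Macaulay duration D = 2527.563848 / 893.577849 = 2.828588
Modified duration = D / (1 + y/m) = 2.828588 / (1 + 0.043000) = 2.711973

Answer: Modified duration = 2.7120


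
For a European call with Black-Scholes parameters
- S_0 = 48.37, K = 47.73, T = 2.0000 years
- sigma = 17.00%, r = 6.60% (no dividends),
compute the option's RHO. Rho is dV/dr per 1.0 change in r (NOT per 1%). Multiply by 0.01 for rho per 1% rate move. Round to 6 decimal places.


Answer: Rho = 57.378722

Derivation:
d1 = 0.7246582356; d2 = 0.4842419300
phi(d1) = 0.3068171497; exp(-qT) = 1.0000000000; exp(-rT) = 0.8763409951
N(d2) = 0.6858929087
Rho = K*T*exp(-rT)*N(d2) = 47.7300 * 2.0000 * 0.8763409951 * 0.6858929087 = 57.378722


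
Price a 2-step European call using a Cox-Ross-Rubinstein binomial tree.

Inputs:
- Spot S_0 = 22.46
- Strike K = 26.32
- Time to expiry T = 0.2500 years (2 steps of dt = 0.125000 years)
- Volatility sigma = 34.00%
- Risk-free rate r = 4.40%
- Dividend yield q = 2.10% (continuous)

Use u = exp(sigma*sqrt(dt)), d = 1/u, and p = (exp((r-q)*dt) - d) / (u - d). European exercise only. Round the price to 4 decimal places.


dt = T/N = 0.125000
u = exp(sigma*sqrt(dt)) = 1.127732; d = 1/u = 0.886736
p = (exp((r-q)*dt) - d) / (u - d) = 0.481931
Discount per step: exp(-r*dt) = 0.994515
Stock lattice S(k, i) with i counting down-moves:
  k=0: S(0,0) = 22.4600
  k=1: S(1,0) = 25.3289; S(1,1) = 19.9161
  k=2: S(2,0) = 28.5641; S(2,1) = 22.4600; S(2,2) = 17.6603
Terminal payoffs V(N, i) = max(S_T - K, 0):
  V(2,0) = 2.244145; V(2,1) = 0.000000; V(2,2) = 0.000000
Backward induction: V(k, i) = exp(-r*dt) * [p * V(k+1, i) + (1-p) * V(k+1, i+1)].
  V(1,0) = exp(-r*dt) * [p*2.244145 + (1-p)*0.000000] = 1.075591
  V(1,1) = exp(-r*dt) * [p*0.000000 + (1-p)*0.000000] = 0.000000
  V(0,0) = exp(-r*dt) * [p*1.075591 + (1-p)*0.000000] = 0.515517

Answer: Price = V(0,0) = 0.5155


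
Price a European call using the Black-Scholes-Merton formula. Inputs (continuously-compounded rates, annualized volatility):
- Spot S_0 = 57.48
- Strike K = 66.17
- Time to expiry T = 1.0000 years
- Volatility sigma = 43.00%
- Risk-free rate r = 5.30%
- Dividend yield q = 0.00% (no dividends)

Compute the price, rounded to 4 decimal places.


Answer: Price = 7.8059

Derivation:
d1 = (ln(S/K) + (r - q + 0.5*sigma^2) * T) / (sigma * sqrt(T)) = 0.01083691
d2 = d1 - sigma * sqrt(T) = -0.41916309
exp(-rT) = 0.94838001; exp(-qT) = 1.00000000
C = S_0 * exp(-qT) * N(d1) - K * exp(-rT) * N(d2)
N(d1) = 0.50432322; N(d2) = 0.33754847
C = 57.4800 * 1.00000000 * 0.50432322 - 66.1700 * 0.94838001 * 0.33754847 = 7.8059


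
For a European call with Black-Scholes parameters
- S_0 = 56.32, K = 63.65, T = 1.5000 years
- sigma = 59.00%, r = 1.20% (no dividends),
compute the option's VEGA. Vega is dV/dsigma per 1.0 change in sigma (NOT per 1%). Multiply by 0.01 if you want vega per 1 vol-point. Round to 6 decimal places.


Answer: Vega = 26.878397

Derivation:
d1 = 0.2168910890; d2 = -0.5057083851
phi(d1) = 0.3896683036; exp(-qT) = 1.0000000000; exp(-rT) = 0.9821610324
Vega = S * exp(-qT) * phi(d1) * sqrt(T) = 56.3200 * 1.0000000000 * 0.3896683036 * 1.2247448714 = 26.878397


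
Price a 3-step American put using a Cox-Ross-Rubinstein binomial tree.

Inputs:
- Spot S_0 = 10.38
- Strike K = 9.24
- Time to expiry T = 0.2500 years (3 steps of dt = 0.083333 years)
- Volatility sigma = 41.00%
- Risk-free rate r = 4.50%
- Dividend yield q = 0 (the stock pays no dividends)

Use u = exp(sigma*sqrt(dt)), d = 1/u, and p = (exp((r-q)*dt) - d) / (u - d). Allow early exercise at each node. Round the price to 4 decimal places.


Answer: Price = V(0,0) = 0.2792

Derivation:
dt = T/N = 0.083333
u = exp(sigma*sqrt(dt)) = 1.125646; d = 1/u = 0.888379
p = (exp((r-q)*dt) - d) / (u - d) = 0.486280
Discount per step: exp(-r*dt) = 0.996257
Stock lattice S(k, i) with i counting down-moves:
  k=0: S(0,0) = 10.3800
  k=1: S(1,0) = 11.6842; S(1,1) = 9.2214
  k=2: S(2,0) = 13.1523; S(2,1) = 10.3800; S(2,2) = 8.1921
  k=3: S(3,0) = 14.8048; S(3,1) = 11.6842; S(3,2) = 9.2214; S(3,3) = 7.2777
Terminal payoffs V(N, i) = max(K - S_T, 0):
  V(3,0) = 0.000000; V(3,1) = 0.000000; V(3,2) = 0.018626; V(3,3) = 1.962332
Backward induction: V(k, i) = exp(-r*dt) * [p * V(k+1, i) + (1-p) * V(k+1, i+1)]; then take max(V_cont, immediate exercise) for American.
  V(2,0) = exp(-r*dt) * [p*0.000000 + (1-p)*0.000000] = 0.000000; exercise = 0.000000; V(2,0) = max -> 0.000000
  V(2,1) = exp(-r*dt) * [p*0.000000 + (1-p)*0.018626] = 0.009533; exercise = 0.000000; V(2,1) = max -> 0.009533
  V(2,2) = exp(-r*dt) * [p*0.018626 + (1-p)*1.962332] = 1.013340; exercise = 1.047925; V(2,2) = max -> 1.047925
  V(1,0) = exp(-r*dt) * [p*0.000000 + (1-p)*0.009533] = 0.004879; exercise = 0.000000; V(1,0) = max -> 0.004879
  V(1,1) = exp(-r*dt) * [p*0.009533 + (1-p)*1.047925] = 0.540943; exercise = 0.018626; V(1,1) = max -> 0.540943
  V(0,0) = exp(-r*dt) * [p*0.004879 + (1-p)*0.540943] = 0.279217; exercise = 0.000000; V(0,0) = max -> 0.279217


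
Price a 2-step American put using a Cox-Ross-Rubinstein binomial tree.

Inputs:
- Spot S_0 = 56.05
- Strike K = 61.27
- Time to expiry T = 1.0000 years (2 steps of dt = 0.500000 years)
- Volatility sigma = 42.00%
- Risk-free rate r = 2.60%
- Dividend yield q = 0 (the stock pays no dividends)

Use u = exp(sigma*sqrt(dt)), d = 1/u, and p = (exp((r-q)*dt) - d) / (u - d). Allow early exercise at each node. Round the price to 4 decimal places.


Answer: Price = V(0,0) = 11.9490

Derivation:
dt = T/N = 0.500000
u = exp(sigma*sqrt(dt)) = 1.345795; d = 1/u = 0.743055
p = (exp((r-q)*dt) - d) / (u - d) = 0.448004
Discount per step: exp(-r*dt) = 0.987084
Stock lattice S(k, i) with i counting down-moves:
  k=0: S(0,0) = 56.0500
  k=1: S(1,0) = 75.4318; S(1,1) = 41.6482
  k=2: S(2,0) = 101.5157; S(2,1) = 56.0500; S(2,2) = 30.9470
Terminal payoffs V(N, i) = max(K - S_T, 0):
  V(2,0) = 0.000000; V(2,1) = 5.220000; V(2,2) = 30.323050
Backward induction: V(k, i) = exp(-r*dt) * [p * V(k+1, i) + (1-p) * V(k+1, i+1)]; then take max(V_cont, immediate exercise) for American.
  V(1,0) = exp(-r*dt) * [p*0.000000 + (1-p)*5.220000] = 2.844205; exercise = 0.000000; V(1,0) = max -> 2.844205
  V(1,1) = exp(-r*dt) * [p*5.220000 + (1-p)*30.323050] = 18.830397; exercise = 19.621752; V(1,1) = max -> 19.621752
  V(0,0) = exp(-r*dt) * [p*2.844205 + (1-p)*19.621752] = 11.948997; exercise = 5.220000; V(0,0) = max -> 11.948997


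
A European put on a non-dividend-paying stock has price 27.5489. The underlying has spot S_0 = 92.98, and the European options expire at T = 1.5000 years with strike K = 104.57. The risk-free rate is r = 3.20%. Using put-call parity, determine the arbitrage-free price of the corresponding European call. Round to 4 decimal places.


Answer: Call price = 20.8597

Derivation:
Put-call parity: C - P = S_0 * exp(-qT) - K * exp(-rT).
S_0 * exp(-qT) = 92.9800 * 1.00000000 = 92.98000000
K * exp(-rT) = 104.5700 * 0.95313379 = 99.66920011
C = P + S*exp(-qT) - K*exp(-rT)
C = 27.5489 + 92.98000000 - 99.66920011 = 20.8597


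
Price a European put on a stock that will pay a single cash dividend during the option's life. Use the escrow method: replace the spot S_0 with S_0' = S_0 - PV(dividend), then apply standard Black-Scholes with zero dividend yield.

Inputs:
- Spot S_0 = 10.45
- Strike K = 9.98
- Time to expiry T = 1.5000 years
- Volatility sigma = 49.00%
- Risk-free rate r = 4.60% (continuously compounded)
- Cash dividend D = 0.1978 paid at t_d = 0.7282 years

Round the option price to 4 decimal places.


Answer: Price = 1.8652

Derivation:
PV(D) = D * exp(-r * t_d) = 0.1978 * 0.96705762 = 0.19128400
S_0' = S_0 - PV(D) = 10.4500 - 0.19128400 = 10.25871600
d1 = (ln(S_0'/K) + (r + sigma^2/2)*T) / (sigma*sqrt(T)) = 0.46093664
d2 = d1 - sigma*sqrt(T) = -0.13918835
exp(-rT) = 0.93332668
N(-d1) = 0.32242203; N(-d2) = 0.55534934
P = K * exp(-rT) * N(-d2) - S_0' * N(-d1) = 9.9800 * 0.93332668 * 0.55534934 - 10.25871600 * 0.32242203 = 1.8652


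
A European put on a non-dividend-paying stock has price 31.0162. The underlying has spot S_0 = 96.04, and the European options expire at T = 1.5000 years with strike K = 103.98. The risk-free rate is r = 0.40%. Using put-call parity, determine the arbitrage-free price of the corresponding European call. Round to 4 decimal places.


Put-call parity: C - P = S_0 * exp(-qT) - K * exp(-rT).
S_0 * exp(-qT) = 96.0400 * 1.00000000 = 96.04000000
K * exp(-rT) = 103.9800 * 0.99401796 = 103.35798790
C = P + S*exp(-qT) - K*exp(-rT)
C = 31.0162 + 96.04000000 - 103.35798790 = 23.6982

Answer: Call price = 23.6982


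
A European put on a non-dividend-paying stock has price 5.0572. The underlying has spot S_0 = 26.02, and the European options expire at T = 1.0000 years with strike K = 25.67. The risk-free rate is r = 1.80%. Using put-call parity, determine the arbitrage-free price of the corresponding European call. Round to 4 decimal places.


Answer: Call price = 5.8651

Derivation:
Put-call parity: C - P = S_0 * exp(-qT) - K * exp(-rT).
S_0 * exp(-qT) = 26.0200 * 1.00000000 = 26.02000000
K * exp(-rT) = 25.6700 * 0.98216103 = 25.21207370
C = P + S*exp(-qT) - K*exp(-rT)
C = 5.0572 + 26.02000000 - 25.21207370 = 5.8651


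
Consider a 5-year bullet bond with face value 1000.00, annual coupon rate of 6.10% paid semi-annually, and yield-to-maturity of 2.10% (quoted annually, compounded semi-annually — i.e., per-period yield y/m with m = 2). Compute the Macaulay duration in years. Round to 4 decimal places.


Answer: Macaulay duration = 4.4443 years

Derivation:
Coupon per period c = face * coupon_rate / m = 30.500000
Periods per year m = 2; per-period yield y/m = 0.010500
Number of cashflows N = 10
Cashflows (t years, CF_t, discount factor 1/(1+y/m)^(m*t), PV):
  t = 0.5000: CF_t = 30.500000, DF = 0.989609, PV = 30.183078
  t = 1.0000: CF_t = 30.500000, DF = 0.979326, PV = 29.869448
  t = 1.5000: CF_t = 30.500000, DF = 0.969150, PV = 29.559078
  t = 2.0000: CF_t = 30.500000, DF = 0.959080, PV = 29.251933
  t = 2.5000: CF_t = 30.500000, DF = 0.949114, PV = 28.947979
  t = 3.0000: CF_t = 30.500000, DF = 0.939252, PV = 28.647184
  t = 3.5000: CF_t = 30.500000, DF = 0.929492, PV = 28.349514
  t = 4.0000: CF_t = 30.500000, DF = 0.919834, PV = 28.054937
  t = 4.5000: CF_t = 30.500000, DF = 0.910276, PV = 27.763421
  t = 5.0000: CF_t = 1030.500000, DF = 0.900818, PV = 928.292449
Price P = sum_t PV_t = 1188.919020
Macaulay numerator sum_t t * PV_t:
  t * PV_t at t = 0.5000: 15.091539
  t * PV_t at t = 1.0000: 29.869448
  t * PV_t at t = 1.5000: 44.338617
  t * PV_t at t = 2.0000: 58.503866
  t * PV_t at t = 2.5000: 72.369948
  t * PV_t at t = 3.0000: 85.941551
  t * PV_t at t = 3.5000: 99.223298
  t * PV_t at t = 4.0000: 112.219748
  t * PV_t at t = 4.5000: 124.935394
  t * PV_t at t = 5.0000: 4641.462243
Macaulay duration D = (sum_t t * PV_t) / P = 5283.955652 / 1188.919020 = 4.444336


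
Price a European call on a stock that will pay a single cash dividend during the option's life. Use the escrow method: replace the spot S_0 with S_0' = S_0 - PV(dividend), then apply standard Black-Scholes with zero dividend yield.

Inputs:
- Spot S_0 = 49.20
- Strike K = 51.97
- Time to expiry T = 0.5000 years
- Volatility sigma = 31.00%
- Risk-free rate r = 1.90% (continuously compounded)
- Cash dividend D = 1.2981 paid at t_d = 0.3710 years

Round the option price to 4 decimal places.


PV(D) = D * exp(-r * t_d) = 1.2981 * 0.99297579 = 1.28898187
S_0' = S_0 - PV(D) = 49.2000 - 1.28898187 = 47.91101813
d1 = (ln(S_0'/K) + (r + sigma^2/2)*T) / (sigma*sqrt(T)) = -0.21804494
d2 = d1 - sigma*sqrt(T) = -0.43724804
exp(-rT) = 0.99054498
N(d1) = 0.41369705; N(d2) = 0.33096574
C = S_0' * N(d1) - K * exp(-rT) * N(d2) = 47.91101813 * 0.41369705 - 51.9700 * 0.99054498 * 0.33096574 = 2.7830

Answer: Price = 2.7830


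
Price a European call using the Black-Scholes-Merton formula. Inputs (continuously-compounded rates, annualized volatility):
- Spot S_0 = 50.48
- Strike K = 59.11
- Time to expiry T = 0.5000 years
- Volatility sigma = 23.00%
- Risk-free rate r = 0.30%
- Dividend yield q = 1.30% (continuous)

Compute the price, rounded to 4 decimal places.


Answer: Price = 0.7340

Derivation:
d1 = (ln(S/K) + (r - q + 0.5*sigma^2) * T) / (sigma * sqrt(T)) = -0.91984076
d2 = d1 - sigma * sqrt(T) = -1.08247532
exp(-rT) = 0.99850112; exp(-qT) = 0.99352108
C = S_0 * exp(-qT) * N(d1) - K * exp(-rT) * N(d2)
N(d1) = 0.17882799; N(d2) = 0.13952069
C = 50.4800 * 0.99352108 * 0.17882799 - 59.1100 * 0.99850112 * 0.13952069 = 0.7340


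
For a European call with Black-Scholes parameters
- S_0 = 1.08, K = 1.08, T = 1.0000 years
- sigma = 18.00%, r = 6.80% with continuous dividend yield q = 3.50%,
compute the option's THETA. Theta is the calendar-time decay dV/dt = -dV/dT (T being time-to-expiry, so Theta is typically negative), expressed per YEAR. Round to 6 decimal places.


d1 = 0.2733333333; d2 = 0.0933333333
phi(d1) = 0.3843144856; exp(-qT) = 0.9656054163; exp(-rT) = 0.9342604736
Theta = -S*exp(-qT)*phi(d1)*sigma/(2*sqrt(T)) - r*K*exp(-rT)*N(d2) + q*S*exp(-qT)*N(d1)
N(d1) = 0.6077015029; N(d2) = 0.5371806243; sqrt(T) = 1.0000000000
Term 1 = -1.0800 * 0.9656054163 * 0.3843144856 * 0.1800 / (2 * 1.0000000000) = -0.0360705457
Term 2 = -0.0680 * 1.0800 * 0.9342604736 * 0.5371806243 = -0.0368570849
Term 3 = 0.0350 * 1.0800 * 0.9656054163 * 0.6077015029 = 0.0221810348
Theta = -0.0360705457 + (-0.0368570849) + (0.0221810348) = -0.050747

Answer: Theta = -0.050747


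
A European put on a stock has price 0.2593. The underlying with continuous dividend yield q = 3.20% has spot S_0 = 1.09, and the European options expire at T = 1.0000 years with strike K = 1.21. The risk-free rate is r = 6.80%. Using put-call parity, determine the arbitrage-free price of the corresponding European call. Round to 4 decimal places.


Answer: Call price = 0.1845

Derivation:
Put-call parity: C - P = S_0 * exp(-qT) - K * exp(-rT).
S_0 * exp(-qT) = 1.0900 * 0.96850658 = 1.05567217
K * exp(-rT) = 1.2100 * 0.93426047 = 1.13045517
C = P + S*exp(-qT) - K*exp(-rT)
C = 0.2593 + 1.05567217 - 1.13045517 = 0.1845


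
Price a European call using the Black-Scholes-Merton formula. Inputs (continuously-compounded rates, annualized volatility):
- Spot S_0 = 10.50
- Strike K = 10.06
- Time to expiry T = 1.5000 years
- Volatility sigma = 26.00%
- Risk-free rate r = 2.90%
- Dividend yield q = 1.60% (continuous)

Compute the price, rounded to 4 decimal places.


Answer: Price = 1.5910

Derivation:
d1 = (ln(S/K) + (r - q + 0.5*sigma^2) * T) / (sigma * sqrt(T)) = 0.35488739
d2 = d1 - sigma * sqrt(T) = 0.03645372
exp(-rT) = 0.95743255; exp(-qT) = 0.97628571
C = S_0 * exp(-qT) * N(d1) - K * exp(-rT) * N(d2)
N(d1) = 0.63866302; N(d2) = 0.51453971
C = 10.5000 * 0.97628571 * 0.63866302 - 10.0600 * 0.95743255 * 0.51453971 = 1.5910


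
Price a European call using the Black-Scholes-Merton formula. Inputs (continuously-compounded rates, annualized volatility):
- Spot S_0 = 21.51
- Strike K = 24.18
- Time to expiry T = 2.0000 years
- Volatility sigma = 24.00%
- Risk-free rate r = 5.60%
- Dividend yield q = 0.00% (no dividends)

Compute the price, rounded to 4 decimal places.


Answer: Price = 2.8522

Derivation:
d1 = (ln(S/K) + (r - q + 0.5*sigma^2) * T) / (sigma * sqrt(T)) = 0.15495095
d2 = d1 - sigma * sqrt(T) = -0.18446030
exp(-rT) = 0.89404426; exp(-qT) = 1.00000000
C = S_0 * exp(-qT) * N(d1) - K * exp(-rT) * N(d2)
N(d1) = 0.56157001; N(d2) = 0.42682618
C = 21.5100 * 1.00000000 * 0.56157001 - 24.1800 * 0.89404426 * 0.42682618 = 2.8522


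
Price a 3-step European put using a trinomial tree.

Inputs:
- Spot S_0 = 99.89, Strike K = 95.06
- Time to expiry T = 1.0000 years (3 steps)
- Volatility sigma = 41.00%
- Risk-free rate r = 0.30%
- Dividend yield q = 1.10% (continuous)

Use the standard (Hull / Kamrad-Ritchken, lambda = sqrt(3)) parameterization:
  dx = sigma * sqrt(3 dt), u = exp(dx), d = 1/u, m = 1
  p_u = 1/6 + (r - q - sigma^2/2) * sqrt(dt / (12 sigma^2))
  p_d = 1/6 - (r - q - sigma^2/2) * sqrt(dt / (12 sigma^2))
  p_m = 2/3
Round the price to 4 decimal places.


Answer: Price = V(0,0) = 13.0672

Derivation:
dt = T/N = 0.333333; dx = sigma*sqrt(3*dt) = 0.410000
u = exp(dx) = 1.506818; d = 1/u = 0.663650
p_u = 0.129248, p_m = 0.666667, p_d = 0.204085
Discount per step: exp(-r*dt) = 0.999000
Stock lattice S(k, j) with j the centered position index:
  k=0: S(0,+0) = 99.8900
  k=1: S(1,-1) = 66.2920; S(1,+0) = 99.8900; S(1,+1) = 150.5160
  k=2: S(2,-2) = 43.9947; S(2,-1) = 66.2920; S(2,+0) = 99.8900; S(2,+1) = 150.5160; S(2,+2) = 226.8002
  k=3: S(3,-3) = 29.1971; S(3,-2) = 43.9947; S(3,-1) = 66.2920; S(3,+0) = 99.8900; S(3,+1) = 150.5160; S(3,+2) = 226.8002; S(3,+3) = 341.7466
Terminal payoffs V(N, j) = max(K - S_T, 0):
  V(3,-3) = 65.862894; V(3,-2) = 51.065282; V(3,-1) = 28.767977; V(3,+0) = 0.000000; V(3,+1) = 0.000000; V(3,+2) = 0.000000; V(3,+3) = 0.000000
Backward induction: V(k, j) = exp(-r*dt) * [p_u * V(k+1, j+1) + p_m * V(k+1, j) + p_d * V(k+1, j-1)]
  V(2,-2) = exp(-r*dt) * [p_u*28.767977 + p_m*51.065282 + p_d*65.862894] = 51.152199
  V(2,-1) = exp(-r*dt) * [p_u*0.000000 + p_m*28.767977 + p_d*51.065282] = 29.570742
  V(2,+0) = exp(-r*dt) * [p_u*0.000000 + p_m*0.000000 + p_d*28.767977] = 5.865255
  V(2,+1) = exp(-r*dt) * [p_u*0.000000 + p_m*0.000000 + p_d*0.000000] = 0.000000
  V(2,+2) = exp(-r*dt) * [p_u*0.000000 + p_m*0.000000 + p_d*0.000000] = 0.000000
  V(1,-1) = exp(-r*dt) * [p_u*5.865255 + p_m*29.570742 + p_d*51.152199] = 30.880420
  V(1,+0) = exp(-r*dt) * [p_u*0.000000 + p_m*5.865255 + p_d*29.570742] = 9.935185
  V(1,+1) = exp(-r*dt) * [p_u*0.000000 + p_m*0.000000 + p_d*5.865255] = 1.195816
  V(0,+0) = exp(-r*dt) * [p_u*1.195816 + p_m*9.935185 + p_d*30.880420] = 13.067182


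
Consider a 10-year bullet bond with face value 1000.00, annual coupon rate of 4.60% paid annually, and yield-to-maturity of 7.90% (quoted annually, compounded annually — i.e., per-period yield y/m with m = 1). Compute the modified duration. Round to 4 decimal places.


Coupon per period c = face * coupon_rate / m = 46.000000
Periods per year m = 1; per-period yield y/m = 0.079000
Number of cashflows N = 10
Cashflows (t years, CF_t, discount factor 1/(1+y/m)^(m*t), PV):
  t = 1.0000: CF_t = 46.000000, DF = 0.926784, PV = 42.632067
  t = 2.0000: CF_t = 46.000000, DF = 0.858929, PV = 39.510720
  t = 3.0000: CF_t = 46.000000, DF = 0.796041, PV = 36.617905
  t = 4.0000: CF_t = 46.000000, DF = 0.737758, PV = 33.936891
  t = 5.0000: CF_t = 46.000000, DF = 0.683743, PV = 31.452170
  t = 6.0000: CF_t = 46.000000, DF = 0.633682, PV = 29.149369
  t = 7.0000: CF_t = 46.000000, DF = 0.587286, PV = 27.015171
  t = 8.0000: CF_t = 46.000000, DF = 0.544288, PV = 25.037230
  t = 9.0000: CF_t = 46.000000, DF = 0.504437, PV = 23.204105
  t = 10.0000: CF_t = 1046.000000, DF = 0.467504, PV = 489.009434
Price P = sum_t PV_t = 777.565062
First compute Macaulay numerator sum_t t * PV_t:
  t * PV_t at t = 1.0000: 42.632067
  t * PV_t at t = 2.0000: 79.021440
  t * PV_t at t = 3.0000: 109.853716
  t * PV_t at t = 4.0000: 135.747564
  t * PV_t at t = 5.0000: 157.260848
  t * PV_t at t = 6.0000: 174.896216
  t * PV_t at t = 7.0000: 189.106196
  t * PV_t at t = 8.0000: 200.297838
  t * PV_t at t = 9.0000: 208.836949
  t * PV_t at t = 10.0000: 4890.094341
Macaulay duration D = 6187.747174 / 777.565062 = 7.957851
Modified duration = D / (1 + y/m) = 7.957851 / (1 + 0.079000) = 7.375210

Answer: Modified duration = 7.3752


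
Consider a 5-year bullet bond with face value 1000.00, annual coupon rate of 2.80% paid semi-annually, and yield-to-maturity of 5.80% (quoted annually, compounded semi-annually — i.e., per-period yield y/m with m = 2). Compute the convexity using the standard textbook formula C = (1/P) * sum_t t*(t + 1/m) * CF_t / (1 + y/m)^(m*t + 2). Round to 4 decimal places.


Coupon per period c = face * coupon_rate / m = 14.000000
Periods per year m = 2; per-period yield y/m = 0.029000
Number of cashflows N = 10
Cashflows (t years, CF_t, discount factor 1/(1+y/m)^(m*t), PV):
  t = 0.5000: CF_t = 14.000000, DF = 0.971817, PV = 13.605442
  t = 1.0000: CF_t = 14.000000, DF = 0.944429, PV = 13.222004
  t = 1.5000: CF_t = 14.000000, DF = 0.917812, PV = 12.849372
  t = 2.0000: CF_t = 14.000000, DF = 0.891946, PV = 12.487242
  t = 2.5000: CF_t = 14.000000, DF = 0.866808, PV = 12.135318
  t = 3.0000: CF_t = 14.000000, DF = 0.842379, PV = 11.793312
  t = 3.5000: CF_t = 14.000000, DF = 0.818639, PV = 11.460945
  t = 4.0000: CF_t = 14.000000, DF = 0.795567, PV = 11.137944
  t = 4.5000: CF_t = 14.000000, DF = 0.773146, PV = 10.824047
  t = 5.0000: CF_t = 1014.000000, DF = 0.751357, PV = 761.875850
Price P = sum_t PV_t = 871.391476
Convexity numerator sum_t t*(t + 1/m) * CF_t / (1+y/m)^(m*t + 2):
  t = 0.5000: term = 6.424686
  t = 1.0000: term = 18.730863
  t = 1.5000: term = 36.405954
  t = 2.0000: term = 58.966560
  t = 2.5000: term = 85.957084
  t = 3.0000: term = 116.948414
  t = 3.5000: term = 151.536656
  t = 4.0000: term = 189.341927
  t = 4.5000: term = 230.007200
  t = 5.0000: term = 19787.282386
Convexity = (1/P) * sum = 20681.601731 / 871.391476 = 23.733996

Answer: Convexity = 23.7340
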